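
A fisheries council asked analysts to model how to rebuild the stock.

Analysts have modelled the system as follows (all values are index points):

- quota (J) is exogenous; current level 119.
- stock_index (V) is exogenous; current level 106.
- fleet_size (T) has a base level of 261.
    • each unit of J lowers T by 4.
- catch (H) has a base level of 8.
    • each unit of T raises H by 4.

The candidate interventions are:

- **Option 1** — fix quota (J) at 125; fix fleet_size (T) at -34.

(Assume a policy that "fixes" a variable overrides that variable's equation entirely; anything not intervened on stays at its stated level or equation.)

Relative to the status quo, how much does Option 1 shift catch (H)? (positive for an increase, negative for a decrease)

Baseline:
  J = 119
  T = 261 − 4·119 = -215
  H = 8 + 4·(-215) = -852
Option 1 (J := 125, T := -34):
  J = 125
  T = -34
  H = 8 + 4·(-34) = -128
Change in H: -128 − (-852) = 724

724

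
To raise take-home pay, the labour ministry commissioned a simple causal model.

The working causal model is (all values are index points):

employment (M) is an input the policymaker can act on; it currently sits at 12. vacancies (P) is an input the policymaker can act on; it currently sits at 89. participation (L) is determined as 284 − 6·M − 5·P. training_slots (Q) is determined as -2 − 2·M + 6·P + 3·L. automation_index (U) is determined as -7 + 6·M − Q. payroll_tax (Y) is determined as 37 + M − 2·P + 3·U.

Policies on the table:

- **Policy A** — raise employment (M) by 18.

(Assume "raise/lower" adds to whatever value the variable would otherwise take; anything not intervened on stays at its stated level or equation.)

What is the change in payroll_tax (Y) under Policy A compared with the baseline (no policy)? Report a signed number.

1422

Baseline:
  M = 12
  P = 89
  L = 284 − 6·12 − 5·89 = -233
  Q = -2 − 2·12 + 6·89 + 3·(-233) = -191
  U = -7 + 6·12 − (-191) = 256
  Y = 37 + 12 − 2·89 + 3·256 = 639
Policy A (M + 18):
  M = 12 + 18 = 30
  P = 89
  L = 284 − 6·30 − 5·89 = -341
  Q = -2 − 2·30 + 6·89 + 3·(-341) = -551
  U = -7 + 6·30 − (-551) = 724
  Y = 37 + 30 − 2·89 + 3·724 = 2061
Change in Y: 2061 − 639 = 1422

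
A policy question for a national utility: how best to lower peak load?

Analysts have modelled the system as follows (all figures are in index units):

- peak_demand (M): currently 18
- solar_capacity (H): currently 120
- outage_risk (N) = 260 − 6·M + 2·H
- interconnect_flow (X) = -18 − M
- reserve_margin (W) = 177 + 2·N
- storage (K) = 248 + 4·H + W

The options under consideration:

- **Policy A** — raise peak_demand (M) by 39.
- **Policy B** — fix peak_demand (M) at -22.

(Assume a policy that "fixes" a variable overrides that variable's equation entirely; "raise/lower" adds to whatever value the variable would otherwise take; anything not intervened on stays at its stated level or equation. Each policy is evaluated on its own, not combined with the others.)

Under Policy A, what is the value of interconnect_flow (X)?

-75

Policy A (M + 39):
  M = 18 + 39 = 57
  X = -18 − 57 = -75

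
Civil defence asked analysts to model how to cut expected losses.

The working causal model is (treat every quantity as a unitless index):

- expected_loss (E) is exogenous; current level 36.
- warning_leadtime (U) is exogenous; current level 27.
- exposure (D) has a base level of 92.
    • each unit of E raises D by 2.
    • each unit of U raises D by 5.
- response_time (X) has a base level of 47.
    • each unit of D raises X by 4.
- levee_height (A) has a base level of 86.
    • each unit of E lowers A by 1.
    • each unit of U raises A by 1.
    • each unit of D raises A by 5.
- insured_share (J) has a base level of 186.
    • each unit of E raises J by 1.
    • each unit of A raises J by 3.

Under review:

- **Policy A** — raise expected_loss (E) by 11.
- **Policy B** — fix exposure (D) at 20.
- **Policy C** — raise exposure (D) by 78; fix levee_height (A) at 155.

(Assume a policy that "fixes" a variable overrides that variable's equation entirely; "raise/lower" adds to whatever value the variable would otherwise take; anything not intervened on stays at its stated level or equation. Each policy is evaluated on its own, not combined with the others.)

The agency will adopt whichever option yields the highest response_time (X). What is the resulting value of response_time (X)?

Policy A (E + 11):
  E = 36 + 11 = 47
  U = 27
  D = 92 + 2·47 + 5·27 = 321
  X = 47 + 4·321 = 1331
Policy B (D := 20):
  E = 36
  U = 27
  D = 20
  X = 47 + 4·20 = 127
Policy C (D + 78, A := 155):
  E = 36
  U = 27
  D = 92 + 2·36 + 5·27 (+78 from intervention) = 377
  X = 47 + 4·377 = 1555
Comparing — Policy A: X=1331, Policy B: X=127, Policy C: X=1555. Highest is 1555 (Policy C).

1555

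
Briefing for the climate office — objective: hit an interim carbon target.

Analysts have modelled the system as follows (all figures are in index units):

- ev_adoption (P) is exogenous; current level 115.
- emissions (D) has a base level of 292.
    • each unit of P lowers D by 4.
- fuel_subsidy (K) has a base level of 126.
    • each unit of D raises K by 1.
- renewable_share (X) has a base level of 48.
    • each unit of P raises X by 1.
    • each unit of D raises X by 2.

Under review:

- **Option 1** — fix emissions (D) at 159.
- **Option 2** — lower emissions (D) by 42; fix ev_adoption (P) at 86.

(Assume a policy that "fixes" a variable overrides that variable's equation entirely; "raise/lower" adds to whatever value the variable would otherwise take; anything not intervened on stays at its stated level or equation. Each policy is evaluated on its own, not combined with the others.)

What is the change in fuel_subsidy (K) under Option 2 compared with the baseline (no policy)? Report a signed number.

Baseline:
  P = 115
  D = 292 − 4·115 = -168
  K = 126 + (-168) = -42
Option 2 (D − 42, P := 86):
  P = 86
  D = 292 − 4·86 (−42 from intervention) = -94
  K = 126 + (-94) = 32
Change in K: 32 − (-42) = 74

74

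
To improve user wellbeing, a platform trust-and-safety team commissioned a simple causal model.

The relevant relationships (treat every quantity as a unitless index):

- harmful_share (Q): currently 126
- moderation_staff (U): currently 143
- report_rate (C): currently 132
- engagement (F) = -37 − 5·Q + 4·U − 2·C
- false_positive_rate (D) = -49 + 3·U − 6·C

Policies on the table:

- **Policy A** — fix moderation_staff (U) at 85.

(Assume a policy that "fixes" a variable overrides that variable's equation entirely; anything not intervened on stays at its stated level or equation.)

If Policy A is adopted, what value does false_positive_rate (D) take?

Policy A (U := 85):
  U = 85
  C = 132
  D = -49 + 3·85 − 6·132 = -586

-586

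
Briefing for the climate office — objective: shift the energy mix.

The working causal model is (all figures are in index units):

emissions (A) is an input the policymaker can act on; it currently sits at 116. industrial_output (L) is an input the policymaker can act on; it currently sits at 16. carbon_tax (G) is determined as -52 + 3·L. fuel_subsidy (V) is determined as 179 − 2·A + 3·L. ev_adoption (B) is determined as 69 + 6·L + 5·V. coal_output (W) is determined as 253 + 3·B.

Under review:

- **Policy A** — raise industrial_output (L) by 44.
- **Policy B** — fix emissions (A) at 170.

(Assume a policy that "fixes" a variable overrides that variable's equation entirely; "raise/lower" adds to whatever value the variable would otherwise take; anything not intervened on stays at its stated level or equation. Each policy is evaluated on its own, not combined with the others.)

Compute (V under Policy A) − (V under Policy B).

240

Policy A (L + 44):
  A = 116
  L = 16 + 44 = 60
  V = 179 − 2·116 + 3·60 = 127
Policy B (A := 170):
  A = 170
  L = 16
  V = 179 − 2·170 + 3·16 = -113
V: 127 − (-113) = 240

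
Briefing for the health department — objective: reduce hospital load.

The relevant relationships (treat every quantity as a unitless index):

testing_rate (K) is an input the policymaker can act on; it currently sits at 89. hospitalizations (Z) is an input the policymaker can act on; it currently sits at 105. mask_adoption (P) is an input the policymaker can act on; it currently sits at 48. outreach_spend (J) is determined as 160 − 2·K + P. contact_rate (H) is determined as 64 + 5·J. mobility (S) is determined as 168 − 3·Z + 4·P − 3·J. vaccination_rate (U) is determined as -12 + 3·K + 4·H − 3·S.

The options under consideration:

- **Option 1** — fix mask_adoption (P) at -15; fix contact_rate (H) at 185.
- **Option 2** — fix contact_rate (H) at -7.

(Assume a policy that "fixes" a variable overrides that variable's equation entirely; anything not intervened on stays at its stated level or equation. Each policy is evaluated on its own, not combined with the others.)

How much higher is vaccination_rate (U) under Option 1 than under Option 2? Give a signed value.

Option 1 (P := -15, H := 185):
  K = 89
  Z = 105
  P = -15
  J = 160 − 2·89 + (-15) = -33
  H = 185
  S = 168 − 3·105 + 4·(-15) − 3·(-33) = -108
  U = -12 + 3·89 + 4·185 − 3·(-108) = 1319
Option 2 (H := -7):
  K = 89
  Z = 105
  P = 48
  J = 160 − 2·89 + 48 = 30
  H = -7
  S = 168 − 3·105 + 4·48 − 3·30 = -45
  U = -12 + 3·89 + 4·(-7) − 3·(-45) = 362
U: 1319 − 362 = 957

957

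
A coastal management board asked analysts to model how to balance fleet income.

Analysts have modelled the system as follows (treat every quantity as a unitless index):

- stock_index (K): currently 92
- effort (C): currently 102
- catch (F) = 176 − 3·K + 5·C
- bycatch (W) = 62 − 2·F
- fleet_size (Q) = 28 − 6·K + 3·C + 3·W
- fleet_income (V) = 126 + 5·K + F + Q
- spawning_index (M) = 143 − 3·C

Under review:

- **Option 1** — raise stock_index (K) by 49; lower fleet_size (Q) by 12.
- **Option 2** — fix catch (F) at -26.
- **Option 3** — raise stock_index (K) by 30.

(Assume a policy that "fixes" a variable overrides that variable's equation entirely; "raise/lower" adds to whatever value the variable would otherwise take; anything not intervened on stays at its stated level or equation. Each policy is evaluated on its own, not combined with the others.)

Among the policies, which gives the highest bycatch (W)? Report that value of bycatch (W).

Option 1 (K + 49, Q − 12):
  K = 92 + 49 = 141
  C = 102
  F = 176 − 3·141 + 5·102 = 263
  W = 62 − 2·263 = -464
Option 2 (F := -26):
  K = 92
  C = 102
  F = -26
  W = 62 − 2·(-26) = 114
Option 3 (K + 30):
  K = 92 + 30 = 122
  C = 102
  F = 176 − 3·122 + 5·102 = 320
  W = 62 − 2·320 = -578
Comparing — Option 1: W=-464, Option 2: W=114, Option 3: W=-578. Highest is 114 (Option 2).

114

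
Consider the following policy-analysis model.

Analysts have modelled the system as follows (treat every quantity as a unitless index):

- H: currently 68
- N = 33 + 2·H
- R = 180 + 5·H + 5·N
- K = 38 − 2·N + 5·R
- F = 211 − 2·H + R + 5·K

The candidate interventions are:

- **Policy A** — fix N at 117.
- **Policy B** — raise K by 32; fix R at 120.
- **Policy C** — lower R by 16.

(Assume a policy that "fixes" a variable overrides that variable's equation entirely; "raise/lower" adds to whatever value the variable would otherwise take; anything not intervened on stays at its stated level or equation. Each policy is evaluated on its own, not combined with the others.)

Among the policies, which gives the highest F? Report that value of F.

Policy A (N := 117):
  H = 68
  N = 117
  R = 180 + 5·68 + 5·117 = 1105
  K = 38 − 2·117 + 5·1105 = 5329
  F = 211 − 2·68 + 1105 + 5·5329 = 27825
Policy B (K + 32, R := 120):
  H = 68
  N = 33 + 2·68 = 169
  R = 120
  K = 38 − 2·169 + 5·120 (+32 from intervention) = 332
  F = 211 − 2·68 + 120 + 5·332 = 1855
Policy C (R − 16):
  H = 68
  N = 33 + 2·68 = 169
  R = 180 + 5·68 + 5·169 (−16 from intervention) = 1349
  K = 38 − 2·169 + 5·1349 = 6445
  F = 211 − 2·68 + 1349 + 5·6445 = 33649
Comparing — Policy A: F=27825, Policy B: F=1855, Policy C: F=33649. Highest is 33649 (Policy C).

33649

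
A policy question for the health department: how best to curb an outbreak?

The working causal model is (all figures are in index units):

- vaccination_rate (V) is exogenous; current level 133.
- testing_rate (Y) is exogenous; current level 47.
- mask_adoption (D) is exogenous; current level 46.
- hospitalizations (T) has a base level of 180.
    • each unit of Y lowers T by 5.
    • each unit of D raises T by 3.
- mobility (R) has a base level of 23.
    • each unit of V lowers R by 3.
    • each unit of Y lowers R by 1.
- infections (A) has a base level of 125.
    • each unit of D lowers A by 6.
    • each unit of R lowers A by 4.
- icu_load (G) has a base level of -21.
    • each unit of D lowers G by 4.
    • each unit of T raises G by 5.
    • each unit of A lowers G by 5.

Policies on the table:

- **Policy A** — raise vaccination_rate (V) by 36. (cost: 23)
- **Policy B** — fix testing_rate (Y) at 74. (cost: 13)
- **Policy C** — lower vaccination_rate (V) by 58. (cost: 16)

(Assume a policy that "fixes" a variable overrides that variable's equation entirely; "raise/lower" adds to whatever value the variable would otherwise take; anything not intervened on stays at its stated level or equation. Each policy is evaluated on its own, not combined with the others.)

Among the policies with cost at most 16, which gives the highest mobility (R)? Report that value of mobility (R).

Policy B (Y := 74):
  V = 133
  Y = 74
  R = 23 − 3·133 − 74 = -450
Policy C (V − 58):
  V = 133 − 58 = 75
  Y = 47
  R = 23 − 3·75 − 47 = -249
Comparing — Policy B: R=-450, Policy C: R=-249. Highest is -249 (Policy C).

-249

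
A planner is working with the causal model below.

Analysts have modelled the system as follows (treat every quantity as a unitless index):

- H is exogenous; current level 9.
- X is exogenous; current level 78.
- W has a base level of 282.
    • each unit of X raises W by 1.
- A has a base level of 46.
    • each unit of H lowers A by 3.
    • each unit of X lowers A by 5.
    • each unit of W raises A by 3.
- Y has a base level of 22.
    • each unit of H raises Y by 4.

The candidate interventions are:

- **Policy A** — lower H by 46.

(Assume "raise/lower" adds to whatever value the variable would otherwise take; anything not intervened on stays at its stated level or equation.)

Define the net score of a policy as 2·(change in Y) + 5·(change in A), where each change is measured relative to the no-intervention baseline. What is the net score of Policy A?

322

Baseline:
  H = 9
  X = 78
  W = 282 + 78 = 360
  A = 46 − 3·9 − 5·78 + 3·360 = 709
  Y = 22 + 4·9 = 58
Policy A (H − 46):
  H = 9 − 46 = -37
  X = 78
  W = 282 + 78 = 360
  A = 46 − 3·(-37) − 5·78 + 3·360 = 847
  Y = 22 + 4·(-37) = -126
ΔY = -126 − 58 = -184; ΔA = 847 − 709 = 138
Score = 2·(-184) + 5·138 = 322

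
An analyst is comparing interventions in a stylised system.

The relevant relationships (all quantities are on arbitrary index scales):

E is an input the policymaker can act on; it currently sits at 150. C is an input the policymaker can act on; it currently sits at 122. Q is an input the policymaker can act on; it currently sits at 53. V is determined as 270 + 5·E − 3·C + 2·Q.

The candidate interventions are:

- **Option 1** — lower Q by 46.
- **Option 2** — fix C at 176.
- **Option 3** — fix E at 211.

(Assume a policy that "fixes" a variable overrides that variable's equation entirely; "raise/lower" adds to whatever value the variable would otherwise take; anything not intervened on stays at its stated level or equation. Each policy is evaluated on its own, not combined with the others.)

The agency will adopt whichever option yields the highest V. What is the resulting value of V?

Option 1 (Q − 46):
  E = 150
  C = 122
  Q = 53 − 46 = 7
  V = 270 + 5·150 − 3·122 + 2·7 = 668
Option 2 (C := 176):
  E = 150
  C = 176
  Q = 53
  V = 270 + 5·150 − 3·176 + 2·53 = 598
Option 3 (E := 211):
  E = 211
  C = 122
  Q = 53
  V = 270 + 5·211 − 3·122 + 2·53 = 1065
Comparing — Option 1: V=668, Option 2: V=598, Option 3: V=1065. Highest is 1065 (Option 3).

1065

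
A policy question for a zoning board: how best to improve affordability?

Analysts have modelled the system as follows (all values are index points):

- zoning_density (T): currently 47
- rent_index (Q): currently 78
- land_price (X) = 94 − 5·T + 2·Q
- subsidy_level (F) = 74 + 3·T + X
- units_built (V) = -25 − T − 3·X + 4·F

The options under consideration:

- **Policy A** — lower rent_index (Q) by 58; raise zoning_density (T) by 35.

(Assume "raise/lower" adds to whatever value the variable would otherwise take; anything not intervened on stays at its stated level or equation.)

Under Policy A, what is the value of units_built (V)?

897

Policy A (Q − 58, T + 35):
  T = 47 + 35 = 82
  Q = 78 − 58 = 20
  X = 94 − 5·82 + 2·20 = -276
  F = 74 + 3·82 + (-276) = 44
  V = -25 − 82 − 3·(-276) + 4·44 = 897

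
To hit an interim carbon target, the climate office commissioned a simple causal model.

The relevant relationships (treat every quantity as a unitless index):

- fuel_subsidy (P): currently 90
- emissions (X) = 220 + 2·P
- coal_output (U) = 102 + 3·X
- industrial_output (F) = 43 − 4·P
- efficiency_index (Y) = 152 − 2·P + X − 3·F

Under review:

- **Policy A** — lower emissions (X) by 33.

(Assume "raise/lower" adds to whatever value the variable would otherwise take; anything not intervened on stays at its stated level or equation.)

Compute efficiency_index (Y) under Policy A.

1290

Policy A (X − 33):
  P = 90
  X = 220 + 2·90 (−33 from intervention) = 367
  F = 43 − 4·90 = -317
  Y = 152 − 2·90 + 367 − 3·(-317) = 1290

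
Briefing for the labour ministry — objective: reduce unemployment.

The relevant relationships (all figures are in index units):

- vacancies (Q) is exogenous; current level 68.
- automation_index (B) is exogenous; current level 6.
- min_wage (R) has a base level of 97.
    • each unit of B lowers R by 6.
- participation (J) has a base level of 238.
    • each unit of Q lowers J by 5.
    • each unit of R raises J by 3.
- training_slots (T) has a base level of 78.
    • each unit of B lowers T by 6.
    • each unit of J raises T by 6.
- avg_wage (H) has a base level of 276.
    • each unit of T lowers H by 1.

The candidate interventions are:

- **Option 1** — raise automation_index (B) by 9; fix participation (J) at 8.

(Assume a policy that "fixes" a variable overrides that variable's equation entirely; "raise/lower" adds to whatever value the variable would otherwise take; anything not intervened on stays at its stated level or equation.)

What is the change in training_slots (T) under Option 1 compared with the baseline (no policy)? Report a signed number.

Baseline:
  Q = 68
  B = 6
  R = 97 − 6·6 = 61
  J = 238 − 5·68 + 3·61 = 81
  T = 78 − 6·6 + 6·81 = 528
Option 1 (B + 9, J := 8):
  Q = 68
  B = 6 + 9 = 15
  R = 97 − 6·15 = 7
  J = 8
  T = 78 − 6·15 + 6·8 = 36
Change in T: 36 − 528 = -492

-492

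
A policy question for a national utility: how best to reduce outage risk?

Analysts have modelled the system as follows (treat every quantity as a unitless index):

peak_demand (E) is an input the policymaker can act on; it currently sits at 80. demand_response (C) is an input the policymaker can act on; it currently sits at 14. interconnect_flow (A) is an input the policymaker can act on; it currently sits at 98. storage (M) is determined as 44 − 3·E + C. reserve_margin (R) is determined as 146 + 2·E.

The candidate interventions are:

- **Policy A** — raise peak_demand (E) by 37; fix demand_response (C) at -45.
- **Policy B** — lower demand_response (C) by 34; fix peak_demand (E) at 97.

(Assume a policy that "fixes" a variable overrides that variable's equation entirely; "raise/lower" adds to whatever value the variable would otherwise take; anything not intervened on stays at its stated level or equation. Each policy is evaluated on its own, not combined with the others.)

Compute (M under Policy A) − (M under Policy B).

-85

Policy A (E + 37, C := -45):
  E = 80 + 37 = 117
  C = -45
  M = 44 − 3·117 + (-45) = -352
Policy B (C − 34, E := 97):
  E = 97
  C = 14 − 34 = -20
  M = 44 − 3·97 + (-20) = -267
M: -352 − (-267) = -85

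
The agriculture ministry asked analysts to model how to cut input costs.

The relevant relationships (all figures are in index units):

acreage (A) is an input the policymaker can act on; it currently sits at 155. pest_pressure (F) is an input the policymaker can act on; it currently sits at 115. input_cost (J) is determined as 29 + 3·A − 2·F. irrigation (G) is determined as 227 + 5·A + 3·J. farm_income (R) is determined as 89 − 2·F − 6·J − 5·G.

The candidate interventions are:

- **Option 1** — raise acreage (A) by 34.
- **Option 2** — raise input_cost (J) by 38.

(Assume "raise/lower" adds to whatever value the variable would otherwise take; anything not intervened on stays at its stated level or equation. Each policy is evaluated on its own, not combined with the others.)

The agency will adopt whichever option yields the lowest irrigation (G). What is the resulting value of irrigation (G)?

1908

Option 1 (A + 34):
  A = 155 + 34 = 189
  F = 115
  J = 29 + 3·189 − 2·115 = 366
  G = 227 + 5·189 + 3·366 = 2270
Option 2 (J + 38):
  A = 155
  F = 115
  J = 29 + 3·155 − 2·115 (+38 from intervention) = 302
  G = 227 + 5·155 + 3·302 = 1908
Comparing — Option 1: G=2270, Option 2: G=1908. Lowest is 1908 (Option 2).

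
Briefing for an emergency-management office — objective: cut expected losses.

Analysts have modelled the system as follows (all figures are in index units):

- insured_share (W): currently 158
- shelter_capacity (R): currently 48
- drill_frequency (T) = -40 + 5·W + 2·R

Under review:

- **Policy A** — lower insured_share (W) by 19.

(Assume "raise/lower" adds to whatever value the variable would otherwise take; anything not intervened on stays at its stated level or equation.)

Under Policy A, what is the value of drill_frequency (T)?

751

Policy A (W − 19):
  W = 158 − 19 = 139
  R = 48
  T = -40 + 5·139 + 2·48 = 751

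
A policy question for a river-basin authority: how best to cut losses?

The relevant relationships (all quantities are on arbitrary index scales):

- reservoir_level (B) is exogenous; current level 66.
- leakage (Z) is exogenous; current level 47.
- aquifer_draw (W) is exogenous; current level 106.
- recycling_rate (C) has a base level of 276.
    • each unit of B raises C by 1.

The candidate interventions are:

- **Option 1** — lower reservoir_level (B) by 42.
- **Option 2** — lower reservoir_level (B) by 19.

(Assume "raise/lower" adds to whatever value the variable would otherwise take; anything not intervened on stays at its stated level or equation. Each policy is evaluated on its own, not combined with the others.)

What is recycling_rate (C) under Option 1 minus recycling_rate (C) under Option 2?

-23

Option 1 (B − 42):
  B = 66 − 42 = 24
  C = 276 + 24 = 300
Option 2 (B − 19):
  B = 66 − 19 = 47
  C = 276 + 47 = 323
C: 300 − 323 = -23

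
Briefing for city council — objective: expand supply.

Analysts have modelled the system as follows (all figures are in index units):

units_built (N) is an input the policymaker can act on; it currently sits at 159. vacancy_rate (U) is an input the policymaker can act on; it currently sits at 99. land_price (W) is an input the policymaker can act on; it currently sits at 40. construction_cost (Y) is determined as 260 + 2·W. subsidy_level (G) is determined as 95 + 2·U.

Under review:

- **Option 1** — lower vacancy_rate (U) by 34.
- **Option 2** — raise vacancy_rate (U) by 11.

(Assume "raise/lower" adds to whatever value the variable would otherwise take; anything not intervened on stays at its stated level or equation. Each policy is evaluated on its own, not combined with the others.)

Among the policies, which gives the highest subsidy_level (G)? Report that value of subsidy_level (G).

315

Option 1 (U − 34):
  U = 99 − 34 = 65
  G = 95 + 2·65 = 225
Option 2 (U + 11):
  U = 99 + 11 = 110
  G = 95 + 2·110 = 315
Comparing — Option 1: G=225, Option 2: G=315. Highest is 315 (Option 2).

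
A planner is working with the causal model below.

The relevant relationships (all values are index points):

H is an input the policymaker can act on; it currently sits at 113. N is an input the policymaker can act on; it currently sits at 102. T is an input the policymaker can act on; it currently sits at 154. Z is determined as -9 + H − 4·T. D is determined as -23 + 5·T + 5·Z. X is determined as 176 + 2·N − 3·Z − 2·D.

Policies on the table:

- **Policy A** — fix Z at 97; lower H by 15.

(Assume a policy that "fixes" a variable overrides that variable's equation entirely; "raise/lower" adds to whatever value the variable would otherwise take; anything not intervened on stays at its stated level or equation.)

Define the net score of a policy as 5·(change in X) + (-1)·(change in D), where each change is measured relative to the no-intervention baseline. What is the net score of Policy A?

-42630

Baseline:
  H = 113
  N = 102
  T = 154
  Z = -9 + 113 − 4·154 = -512
  D = -23 + 5·154 + 5·(-512) = -1813
  X = 176 + 2·102 − 3·(-512) − 2·(-1813) = 5542
Policy A (Z := 97, H − 15):
  H = 113 − 15 = 98
  N = 102
  T = 154
  Z = 97
  D = -23 + 5·154 + 5·97 = 1232
  X = 176 + 2·102 − 3·97 − 2·1232 = -2375
ΔX = -2375 − 5542 = -7917; ΔD = 1232 − (-1813) = 3045
Score = 5·(-7917) + (-1)·3045 = -42630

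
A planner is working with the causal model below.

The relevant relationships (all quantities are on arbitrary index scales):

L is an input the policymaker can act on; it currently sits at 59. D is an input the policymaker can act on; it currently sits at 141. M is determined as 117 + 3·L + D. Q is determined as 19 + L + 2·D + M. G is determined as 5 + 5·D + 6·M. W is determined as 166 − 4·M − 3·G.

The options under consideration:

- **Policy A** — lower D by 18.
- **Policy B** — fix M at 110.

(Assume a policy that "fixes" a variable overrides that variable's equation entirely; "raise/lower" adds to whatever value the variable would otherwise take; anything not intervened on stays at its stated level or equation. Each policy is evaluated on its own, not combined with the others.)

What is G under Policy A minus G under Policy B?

Policy A (D − 18):
  L = 59
  D = 141 − 18 = 123
  M = 117 + 3·59 + 123 = 417
  G = 5 + 5·123 + 6·417 = 3122
Policy B (M := 110):
  L = 59
  D = 141
  M = 110
  G = 5 + 5·141 + 6·110 = 1370
G: 3122 − 1370 = 1752

1752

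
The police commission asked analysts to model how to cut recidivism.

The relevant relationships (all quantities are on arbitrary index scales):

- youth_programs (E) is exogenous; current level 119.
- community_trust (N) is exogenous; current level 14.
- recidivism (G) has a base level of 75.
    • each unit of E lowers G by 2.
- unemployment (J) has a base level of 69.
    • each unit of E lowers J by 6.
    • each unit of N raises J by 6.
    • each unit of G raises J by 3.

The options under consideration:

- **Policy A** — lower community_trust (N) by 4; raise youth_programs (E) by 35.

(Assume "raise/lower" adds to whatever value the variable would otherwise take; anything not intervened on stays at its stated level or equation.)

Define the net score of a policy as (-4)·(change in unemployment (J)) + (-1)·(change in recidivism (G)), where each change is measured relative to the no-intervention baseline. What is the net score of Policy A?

1846

Baseline:
  E = 119
  N = 14
  G = 75 − 2·119 = -163
  J = 69 − 6·119 + 6·14 + 3·(-163) = -1050
Policy A (N − 4, E + 35):
  E = 119 + 35 = 154
  N = 14 − 4 = 10
  G = 75 − 2·154 = -233
  J = 69 − 6·154 + 6·10 + 3·(-233) = -1494
ΔJ = -1494 − (-1050) = -444; ΔG = -233 − (-163) = -70
Score = (-4)·(-444) + (-1)·(-70) = 1846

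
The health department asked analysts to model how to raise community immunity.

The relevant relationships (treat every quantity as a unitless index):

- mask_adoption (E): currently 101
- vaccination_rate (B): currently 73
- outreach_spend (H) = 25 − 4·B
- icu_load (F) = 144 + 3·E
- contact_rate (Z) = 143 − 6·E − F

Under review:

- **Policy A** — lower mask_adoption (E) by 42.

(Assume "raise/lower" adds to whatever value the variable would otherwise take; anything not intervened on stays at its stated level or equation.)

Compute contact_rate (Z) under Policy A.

Policy A (E − 42):
  E = 101 − 42 = 59
  F = 144 + 3·59 = 321
  Z = 143 − 6·59 − 321 = -532

-532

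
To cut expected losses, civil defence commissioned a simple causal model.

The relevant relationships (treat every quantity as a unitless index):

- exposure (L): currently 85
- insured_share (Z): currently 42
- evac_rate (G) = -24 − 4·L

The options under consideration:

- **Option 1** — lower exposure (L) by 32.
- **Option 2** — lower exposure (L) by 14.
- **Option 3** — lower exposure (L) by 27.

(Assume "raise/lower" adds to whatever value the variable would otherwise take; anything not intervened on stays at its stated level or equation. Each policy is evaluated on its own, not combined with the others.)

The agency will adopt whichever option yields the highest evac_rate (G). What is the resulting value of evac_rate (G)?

Option 1 (L − 32):
  L = 85 − 32 = 53
  G = -24 − 4·53 = -236
Option 2 (L − 14):
  L = 85 − 14 = 71
  G = -24 − 4·71 = -308
Option 3 (L − 27):
  L = 85 − 27 = 58
  G = -24 − 4·58 = -256
Comparing — Option 1: G=-236, Option 2: G=-308, Option 3: G=-256. Highest is -236 (Option 1).

-236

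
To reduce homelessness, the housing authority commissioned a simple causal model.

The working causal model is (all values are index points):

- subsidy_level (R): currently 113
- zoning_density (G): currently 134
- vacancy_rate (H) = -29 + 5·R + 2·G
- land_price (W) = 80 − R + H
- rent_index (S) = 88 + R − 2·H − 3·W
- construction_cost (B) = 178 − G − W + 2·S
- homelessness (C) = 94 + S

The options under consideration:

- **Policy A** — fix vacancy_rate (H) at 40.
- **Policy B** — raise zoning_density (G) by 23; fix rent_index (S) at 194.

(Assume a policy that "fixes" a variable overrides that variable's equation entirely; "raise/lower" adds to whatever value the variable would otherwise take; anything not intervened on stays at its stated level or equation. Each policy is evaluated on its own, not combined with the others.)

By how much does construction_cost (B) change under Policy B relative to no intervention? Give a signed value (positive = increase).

7759

Baseline:
  R = 113
  G = 134
  H = -29 + 5·113 + 2·134 = 804
  W = 80 − 113 + 804 = 771
  S = 88 + 113 − 2·804 − 3·771 = -3720
  B = 178 − 134 − 771 + 2·(-3720) = -8167
Policy B (G + 23, S := 194):
  R = 113
  G = 134 + 23 = 157
  H = -29 + 5·113 + 2·157 = 850
  W = 80 − 113 + 850 = 817
  S = 194
  B = 178 − 157 − 817 + 2·194 = -408
Change in B: -408 − (-8167) = 7759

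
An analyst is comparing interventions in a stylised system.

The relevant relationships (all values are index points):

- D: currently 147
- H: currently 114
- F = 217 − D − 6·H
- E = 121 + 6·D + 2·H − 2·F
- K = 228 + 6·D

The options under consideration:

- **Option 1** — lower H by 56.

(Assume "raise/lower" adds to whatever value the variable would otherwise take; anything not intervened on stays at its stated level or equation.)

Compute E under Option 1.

Option 1 (H − 56):
  D = 147
  H = 114 − 56 = 58
  F = 217 − 147 − 6·58 = -278
  E = 121 + 6·147 + 2·58 − 2·(-278) = 1675

1675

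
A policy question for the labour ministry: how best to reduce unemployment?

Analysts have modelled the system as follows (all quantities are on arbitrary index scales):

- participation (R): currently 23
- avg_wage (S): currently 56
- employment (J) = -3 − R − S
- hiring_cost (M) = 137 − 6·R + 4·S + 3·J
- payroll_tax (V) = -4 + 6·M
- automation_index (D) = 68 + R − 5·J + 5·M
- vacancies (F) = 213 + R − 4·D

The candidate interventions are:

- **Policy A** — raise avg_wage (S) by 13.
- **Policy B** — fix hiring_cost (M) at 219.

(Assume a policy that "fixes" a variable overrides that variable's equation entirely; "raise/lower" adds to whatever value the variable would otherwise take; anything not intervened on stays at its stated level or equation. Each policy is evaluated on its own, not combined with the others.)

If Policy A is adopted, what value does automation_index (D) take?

516

Policy A (S + 13):
  R = 23
  S = 56 + 13 = 69
  J = -3 − 23 − 69 = -95
  M = 137 − 6·23 + 4·69 + 3·(-95) = -10
  D = 68 + 23 − 5·(-95) + 5·(-10) = 516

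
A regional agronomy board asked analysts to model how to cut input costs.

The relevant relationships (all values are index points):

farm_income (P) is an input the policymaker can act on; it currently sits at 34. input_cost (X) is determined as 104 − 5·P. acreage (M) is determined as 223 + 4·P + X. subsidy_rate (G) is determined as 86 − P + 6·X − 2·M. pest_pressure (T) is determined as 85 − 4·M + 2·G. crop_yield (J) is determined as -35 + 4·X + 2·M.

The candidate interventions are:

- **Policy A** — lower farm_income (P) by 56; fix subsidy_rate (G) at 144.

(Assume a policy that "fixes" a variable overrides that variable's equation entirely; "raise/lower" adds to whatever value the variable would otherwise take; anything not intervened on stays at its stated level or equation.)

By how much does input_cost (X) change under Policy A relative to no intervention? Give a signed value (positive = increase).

Baseline:
  P = 34
  X = 104 − 5·34 = -66
Policy A (P − 56, G := 144):
  P = 34 − 56 = -22
  X = 104 − 5·(-22) = 214
Change in X: 214 − (-66) = 280

280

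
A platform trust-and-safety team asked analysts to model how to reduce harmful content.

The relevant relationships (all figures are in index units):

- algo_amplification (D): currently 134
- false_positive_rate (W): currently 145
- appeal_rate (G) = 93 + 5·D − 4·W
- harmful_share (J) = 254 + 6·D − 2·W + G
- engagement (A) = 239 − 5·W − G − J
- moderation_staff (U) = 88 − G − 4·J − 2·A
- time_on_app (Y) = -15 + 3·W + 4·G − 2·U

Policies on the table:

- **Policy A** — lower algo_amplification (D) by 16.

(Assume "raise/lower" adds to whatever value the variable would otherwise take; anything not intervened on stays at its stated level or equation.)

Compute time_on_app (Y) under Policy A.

1606

Policy A (D − 16):
  D = 134 − 16 = 118
  W = 145
  G = 93 + 5·118 − 4·145 = 103
  J = 254 + 6·118 − 2·145 + 103 = 775
  A = 239 − 5·145 − 103 − 775 = -1364
  U = 88 − 103 − 4·775 − 2·(-1364) = -387
  Y = -15 + 3·145 + 4·103 − 2·(-387) = 1606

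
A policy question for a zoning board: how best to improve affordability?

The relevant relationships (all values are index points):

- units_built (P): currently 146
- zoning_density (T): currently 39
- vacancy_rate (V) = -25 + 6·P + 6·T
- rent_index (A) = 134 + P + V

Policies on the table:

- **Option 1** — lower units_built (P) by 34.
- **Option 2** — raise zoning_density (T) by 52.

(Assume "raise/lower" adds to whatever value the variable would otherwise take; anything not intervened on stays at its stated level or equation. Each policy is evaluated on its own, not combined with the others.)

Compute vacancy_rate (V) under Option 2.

Option 2 (T + 52):
  P = 146
  T = 39 + 52 = 91
  V = -25 + 6·146 + 6·91 = 1397

1397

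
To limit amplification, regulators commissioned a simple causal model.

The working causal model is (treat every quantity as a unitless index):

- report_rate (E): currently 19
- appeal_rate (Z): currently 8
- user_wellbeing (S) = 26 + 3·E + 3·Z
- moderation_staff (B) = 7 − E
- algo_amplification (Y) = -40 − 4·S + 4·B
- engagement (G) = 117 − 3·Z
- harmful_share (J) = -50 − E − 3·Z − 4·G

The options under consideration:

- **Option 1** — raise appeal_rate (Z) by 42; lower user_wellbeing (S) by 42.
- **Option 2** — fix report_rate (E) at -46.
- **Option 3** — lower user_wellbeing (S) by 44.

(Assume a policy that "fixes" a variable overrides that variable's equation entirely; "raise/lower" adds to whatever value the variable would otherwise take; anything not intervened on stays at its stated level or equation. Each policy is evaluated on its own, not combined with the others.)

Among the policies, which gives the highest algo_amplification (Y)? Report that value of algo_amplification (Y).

524

Option 1 (Z + 42, S − 42):
  E = 19
  Z = 8 + 42 = 50
  S = 26 + 3·19 + 3·50 (−42 from intervention) = 191
  B = 7 − 19 = -12
  Y = -40 − 4·191 + 4·(-12) = -852
Option 2 (E := -46):
  E = -46
  Z = 8
  S = 26 + 3·(-46) + 3·8 = -88
  B = 7 − (-46) = 53
  Y = -40 − 4·(-88) + 4·53 = 524
Option 3 (S − 44):
  E = 19
  Z = 8
  S = 26 + 3·19 + 3·8 (−44 from intervention) = 63
  B = 7 − 19 = -12
  Y = -40 − 4·63 + 4·(-12) = -340
Comparing — Option 1: Y=-852, Option 2: Y=524, Option 3: Y=-340. Highest is 524 (Option 2).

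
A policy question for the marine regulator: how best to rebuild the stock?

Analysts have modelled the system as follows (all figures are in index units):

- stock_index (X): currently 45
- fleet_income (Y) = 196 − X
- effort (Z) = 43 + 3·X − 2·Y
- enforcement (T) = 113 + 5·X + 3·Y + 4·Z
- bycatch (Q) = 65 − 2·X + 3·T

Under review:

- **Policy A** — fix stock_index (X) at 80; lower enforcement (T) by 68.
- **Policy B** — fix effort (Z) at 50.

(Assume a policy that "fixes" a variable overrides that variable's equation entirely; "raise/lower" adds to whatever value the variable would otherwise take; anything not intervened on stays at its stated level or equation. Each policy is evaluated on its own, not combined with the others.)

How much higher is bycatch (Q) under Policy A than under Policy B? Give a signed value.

Policy A (X := 80, T − 68):
  X = 80
  Y = 196 − 80 = 116
  Z = 43 + 3·80 − 2·116 = 51
  T = 113 + 5·80 + 3·116 + 4·51 (−68 from intervention) = 997
  Q = 65 − 2·80 + 3·997 = 2896
Policy B (Z := 50):
  X = 45
  Y = 196 − 45 = 151
  Z = 50
  T = 113 + 5·45 + 3·151 + 4·50 = 991
  Q = 65 − 2·45 + 3·991 = 2948
Q: 2896 − 2948 = -52

-52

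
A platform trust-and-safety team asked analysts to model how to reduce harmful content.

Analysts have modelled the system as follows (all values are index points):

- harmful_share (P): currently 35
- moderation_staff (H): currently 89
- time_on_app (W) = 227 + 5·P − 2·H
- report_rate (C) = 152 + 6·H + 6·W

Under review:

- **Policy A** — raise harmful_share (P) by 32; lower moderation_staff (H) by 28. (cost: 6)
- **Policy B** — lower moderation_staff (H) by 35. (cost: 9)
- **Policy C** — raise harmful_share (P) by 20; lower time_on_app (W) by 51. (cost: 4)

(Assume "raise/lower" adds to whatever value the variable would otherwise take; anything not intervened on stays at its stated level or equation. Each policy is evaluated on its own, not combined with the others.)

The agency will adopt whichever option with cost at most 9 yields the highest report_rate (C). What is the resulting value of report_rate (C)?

3158

Policy A (P + 32, H − 28):
  P = 35 + 32 = 67
  H = 89 − 28 = 61
  W = 227 + 5·67 − 2·61 = 440
  C = 152 + 6·61 + 6·440 = 3158
Policy B (H − 35):
  P = 35
  H = 89 − 35 = 54
  W = 227 + 5·35 − 2·54 = 294
  C = 152 + 6·54 + 6·294 = 2240
Policy C (P + 20, W − 51):
  P = 35 + 20 = 55
  H = 89
  W = 227 + 5·55 − 2·89 (−51 from intervention) = 273
  C = 152 + 6·89 + 6·273 = 2324
Comparing — Policy A: C=3158, Policy B: C=2240, Policy C: C=2324. Highest is 3158 (Policy A).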